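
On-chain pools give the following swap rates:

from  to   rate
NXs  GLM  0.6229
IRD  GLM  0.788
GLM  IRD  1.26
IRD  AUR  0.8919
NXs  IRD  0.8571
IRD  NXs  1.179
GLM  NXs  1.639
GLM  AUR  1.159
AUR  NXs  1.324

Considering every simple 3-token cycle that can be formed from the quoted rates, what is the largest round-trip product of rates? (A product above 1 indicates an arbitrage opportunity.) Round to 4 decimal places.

IRD→GLM→NXs→IRD: 0.788 × 1.639 × 0.8571 = 1.10697
IRD→AUR→NXs→IRD: 0.8919 × 1.324 × 0.8571 = 1.01213
NXs→GLM→AUR→NXs: 0.6229 × 1.159 × 1.324 = 0.95585
IRD→NXs→GLM→IRD: 1.179 × 0.6229 × 1.26 = 0.92534
Maximum is IRD→GLM→NXs→IRD at 1.1070; arbitrage exists.

1.1070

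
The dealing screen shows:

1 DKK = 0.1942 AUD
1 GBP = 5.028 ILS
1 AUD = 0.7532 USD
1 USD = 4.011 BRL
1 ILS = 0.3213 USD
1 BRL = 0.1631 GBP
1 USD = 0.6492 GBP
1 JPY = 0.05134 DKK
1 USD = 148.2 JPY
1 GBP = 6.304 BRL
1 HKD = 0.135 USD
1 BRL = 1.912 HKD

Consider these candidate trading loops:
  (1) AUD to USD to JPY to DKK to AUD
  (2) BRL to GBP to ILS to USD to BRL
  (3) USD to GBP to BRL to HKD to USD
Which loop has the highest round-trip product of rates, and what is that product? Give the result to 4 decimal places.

1.1129

(1) 0.7532 × 148.2 × 0.05134 × 0.1942 = 1.11292
(2) 0.1631 × 5.028 × 0.3213 × 4.011 = 1.05685
(3) 0.6492 × 6.304 × 1.912 × 0.135 = 1.05637
Highest is cycle (1) at 1.1129 (>1, arbitrage).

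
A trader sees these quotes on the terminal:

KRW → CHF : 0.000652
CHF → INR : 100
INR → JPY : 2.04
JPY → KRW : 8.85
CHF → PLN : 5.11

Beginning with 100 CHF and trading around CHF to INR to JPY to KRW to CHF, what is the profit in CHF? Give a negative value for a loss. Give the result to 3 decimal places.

100 CHF × 100 = 10000 INR
10000 INR × 2.04 = 20400 JPY
20400 JPY × 8.85 = 180540 KRW
180540 KRW × 0.000652 = 117.71208 CHF
Net change: 117.71208 − 100 = 17.71208 CHF

17.712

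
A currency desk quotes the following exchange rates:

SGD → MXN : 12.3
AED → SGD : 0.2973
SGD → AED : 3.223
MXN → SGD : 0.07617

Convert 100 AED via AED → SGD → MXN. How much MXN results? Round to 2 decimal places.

100 AED × 0.2973 = 29.73 SGD
29.73 SGD × 12.3 = 365.679 MXN

365.68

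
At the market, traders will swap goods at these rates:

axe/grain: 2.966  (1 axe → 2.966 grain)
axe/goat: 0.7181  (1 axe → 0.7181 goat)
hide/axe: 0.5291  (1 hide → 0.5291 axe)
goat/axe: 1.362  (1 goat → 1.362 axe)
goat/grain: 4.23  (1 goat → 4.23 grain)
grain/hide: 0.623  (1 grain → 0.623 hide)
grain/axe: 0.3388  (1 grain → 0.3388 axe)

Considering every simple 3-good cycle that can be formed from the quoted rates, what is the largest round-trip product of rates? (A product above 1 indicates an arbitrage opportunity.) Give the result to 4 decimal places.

1.0291

grain→axe→goat→grain: 0.3388 × 0.7181 × 4.23 = 1.02913
grain→hide→axe→grain: 0.623 × 0.5291 × 2.966 = 0.97768
Maximum is grain→axe→goat→grain at 1.0291; arbitrage exists.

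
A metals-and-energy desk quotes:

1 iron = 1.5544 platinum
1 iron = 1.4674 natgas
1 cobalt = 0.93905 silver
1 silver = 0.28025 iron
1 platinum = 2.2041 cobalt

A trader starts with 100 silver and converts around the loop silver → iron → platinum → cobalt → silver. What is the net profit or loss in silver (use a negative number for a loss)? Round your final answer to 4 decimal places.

100 silver × 0.28025 = 28.025 iron
28.025 iron × 1.5544 = 43.56206 platinum
43.56206 platinum × 2.2041 = 96.015136446 cobalt
96.015136446 cobalt × 0.93905 = 90.1630138796163 silver
Net change: 90.1630138796163 − 100 = -9.8369861203837 silver

-9.8370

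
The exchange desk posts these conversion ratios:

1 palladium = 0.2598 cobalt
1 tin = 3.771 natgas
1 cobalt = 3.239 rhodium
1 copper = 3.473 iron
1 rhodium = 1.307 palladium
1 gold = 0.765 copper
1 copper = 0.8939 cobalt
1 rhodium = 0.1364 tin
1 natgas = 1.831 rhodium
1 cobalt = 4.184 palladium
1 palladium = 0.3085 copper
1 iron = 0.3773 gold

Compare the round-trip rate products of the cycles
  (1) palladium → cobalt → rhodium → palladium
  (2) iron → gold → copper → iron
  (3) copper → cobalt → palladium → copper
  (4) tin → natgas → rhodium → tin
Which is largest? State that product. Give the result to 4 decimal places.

(1) 0.2598 × 3.239 × 1.307 = 1.09983
(2) 0.3773 × 0.765 × 3.473 = 1.00243
(3) 0.8939 × 4.184 × 0.3085 = 1.15381
(4) 3.771 × 1.831 × 0.1364 = 0.94180
Highest is cycle (3) at 1.1538 (>1, arbitrage).

1.1538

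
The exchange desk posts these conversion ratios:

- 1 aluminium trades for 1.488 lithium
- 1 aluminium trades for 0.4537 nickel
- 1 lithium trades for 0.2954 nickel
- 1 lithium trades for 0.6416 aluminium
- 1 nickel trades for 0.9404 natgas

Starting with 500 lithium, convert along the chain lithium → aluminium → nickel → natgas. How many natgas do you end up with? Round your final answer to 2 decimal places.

136.87

500 lithium × 0.6416 = 320.8 aluminium
320.8 aluminium × 0.4537 = 145.54696 nickel
145.54696 nickel × 0.9404 = 136.872361184 natgas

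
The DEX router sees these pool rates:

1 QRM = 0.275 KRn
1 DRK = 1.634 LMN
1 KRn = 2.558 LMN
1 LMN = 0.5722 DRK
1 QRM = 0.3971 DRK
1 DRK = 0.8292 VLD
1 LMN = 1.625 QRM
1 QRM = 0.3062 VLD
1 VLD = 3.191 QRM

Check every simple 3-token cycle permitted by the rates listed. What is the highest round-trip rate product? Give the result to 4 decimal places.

1.1431

LMN→QRM→KRn→LMN: 1.625 × 0.275 × 2.558 = 1.14311
LMN→QRM→DRK→LMN: 1.625 × 0.3971 × 1.634 = 1.05440
VLD→QRM→DRK→VLD: 3.191 × 0.3971 × 0.8292 = 1.05072
Maximum is LMN→QRM→KRn→LMN at 1.1431; arbitrage exists.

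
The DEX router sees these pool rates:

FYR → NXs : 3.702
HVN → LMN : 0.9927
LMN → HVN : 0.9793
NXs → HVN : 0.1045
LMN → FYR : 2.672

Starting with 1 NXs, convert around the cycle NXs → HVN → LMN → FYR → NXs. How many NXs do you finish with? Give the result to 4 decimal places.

1 NXs × 0.1045 = 0.1045 HVN
0.1045 HVN × 0.9927 = 0.10373715 LMN
0.10373715 LMN × 2.672 = 0.2771856648 FYR
0.2771856648 FYR × 3.702 = 1.0261413310896 NXs

1.0261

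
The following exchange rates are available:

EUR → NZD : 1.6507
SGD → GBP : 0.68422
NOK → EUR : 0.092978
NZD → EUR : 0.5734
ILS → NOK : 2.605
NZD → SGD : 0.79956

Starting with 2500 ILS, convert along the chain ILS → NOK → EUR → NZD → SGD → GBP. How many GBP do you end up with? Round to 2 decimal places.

546.82

2500 ILS × 2.605 = 6512.5 NOK
6512.5 NOK × 0.092978 = 605.519225 EUR
605.519225 EUR × 1.6507 = 999.5305847075 NZD
999.5305847075 NZD × 0.79956 = 799.1846743087287 SGD
799.1846743087287 SGD × 0.68422 = 546.818137855518351114 GBP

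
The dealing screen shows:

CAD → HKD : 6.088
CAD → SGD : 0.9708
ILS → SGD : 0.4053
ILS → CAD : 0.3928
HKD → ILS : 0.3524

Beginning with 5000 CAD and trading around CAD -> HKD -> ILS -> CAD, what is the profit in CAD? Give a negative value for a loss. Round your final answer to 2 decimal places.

-786.41

5000 CAD × 6.088 = 30440 HKD
30440 HKD × 0.3524 = 10727.056 ILS
10727.056 ILS × 0.3928 = 4213.5875968 CAD
Net change: 4213.5875968 − 5000 = -786.4124032 CAD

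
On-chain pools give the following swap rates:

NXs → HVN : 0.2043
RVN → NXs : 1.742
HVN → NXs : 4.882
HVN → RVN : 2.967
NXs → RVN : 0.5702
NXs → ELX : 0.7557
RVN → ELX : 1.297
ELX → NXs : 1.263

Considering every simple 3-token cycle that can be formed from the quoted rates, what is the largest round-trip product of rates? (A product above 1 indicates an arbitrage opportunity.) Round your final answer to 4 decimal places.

1.0559

RVN→NXs→HVN→RVN: 1.742 × 0.2043 × 2.967 = 1.05593
RVN→ELX→NXs→RVN: 1.297 × 1.263 × 0.5702 = 0.93405
Maximum is RVN→NXs→HVN→RVN at 1.0559; arbitrage exists.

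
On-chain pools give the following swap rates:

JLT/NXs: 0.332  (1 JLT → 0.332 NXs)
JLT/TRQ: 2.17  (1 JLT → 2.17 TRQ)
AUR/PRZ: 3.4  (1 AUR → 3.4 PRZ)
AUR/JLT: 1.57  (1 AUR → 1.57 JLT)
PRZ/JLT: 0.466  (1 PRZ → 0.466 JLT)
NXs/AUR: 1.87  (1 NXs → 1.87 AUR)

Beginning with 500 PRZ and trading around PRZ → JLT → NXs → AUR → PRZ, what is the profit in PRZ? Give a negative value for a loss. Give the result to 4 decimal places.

500 PRZ × 0.466 = 233 JLT
233 JLT × 0.332 = 77.356 NXs
77.356 NXs × 1.87 = 144.65572 AUR
144.65572 AUR × 3.4 = 491.829448 PRZ
Net change: 491.829448 − 500 = -8.170552 PRZ

-8.1706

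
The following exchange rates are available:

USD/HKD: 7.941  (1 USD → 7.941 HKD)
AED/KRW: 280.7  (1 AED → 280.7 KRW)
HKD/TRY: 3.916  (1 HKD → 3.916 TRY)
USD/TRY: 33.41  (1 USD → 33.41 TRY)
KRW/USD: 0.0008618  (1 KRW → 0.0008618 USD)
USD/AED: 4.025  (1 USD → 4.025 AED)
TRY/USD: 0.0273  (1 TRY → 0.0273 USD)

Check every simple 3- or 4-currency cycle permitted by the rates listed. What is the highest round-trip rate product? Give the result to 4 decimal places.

USD→AED→KRW→USD: 4.025 × 280.7 × 0.0008618 = 0.97368
TRY→USD→HKD→TRY: 0.0273 × 7.941 × 3.916 = 0.84895
Maximum is USD→AED→KRW→USD at 0.9737; no arbitrage — every cycle loses value.

0.9737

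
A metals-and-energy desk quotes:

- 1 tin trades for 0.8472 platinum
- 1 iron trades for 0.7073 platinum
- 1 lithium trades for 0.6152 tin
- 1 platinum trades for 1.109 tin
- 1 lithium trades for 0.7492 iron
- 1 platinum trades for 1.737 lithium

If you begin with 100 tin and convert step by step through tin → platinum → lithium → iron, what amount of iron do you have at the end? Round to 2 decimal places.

100 tin × 0.8472 = 84.72 platinum
84.72 platinum × 1.737 = 147.15864 lithium
147.15864 lithium × 0.7492 = 110.251253088 iron

110.25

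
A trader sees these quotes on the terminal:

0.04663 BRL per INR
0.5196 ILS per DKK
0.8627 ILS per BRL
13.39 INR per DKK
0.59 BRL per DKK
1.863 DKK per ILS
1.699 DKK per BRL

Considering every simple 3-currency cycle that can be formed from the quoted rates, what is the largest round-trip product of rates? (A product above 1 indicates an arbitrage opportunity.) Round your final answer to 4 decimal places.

DKK→INR→BRL→DKK: 13.39 × 0.04663 × 1.699 = 1.06081
DKK→BRL→ILS→DKK: 0.59 × 0.8627 × 1.863 = 0.94825
Maximum is DKK→INR→BRL→DKK at 1.0608; arbitrage exists.

1.0608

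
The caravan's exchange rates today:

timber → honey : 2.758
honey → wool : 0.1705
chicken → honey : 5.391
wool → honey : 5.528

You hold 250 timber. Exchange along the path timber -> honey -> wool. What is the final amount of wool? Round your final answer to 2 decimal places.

117.56

250 timber × 2.758 = 689.5 honey
689.5 honey × 0.1705 = 117.55975 wool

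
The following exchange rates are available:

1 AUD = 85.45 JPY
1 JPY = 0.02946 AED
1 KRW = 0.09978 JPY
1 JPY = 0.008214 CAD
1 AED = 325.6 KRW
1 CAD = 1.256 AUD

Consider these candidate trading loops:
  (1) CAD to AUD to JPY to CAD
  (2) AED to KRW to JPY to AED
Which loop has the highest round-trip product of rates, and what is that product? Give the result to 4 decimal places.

0.9571

(1) 1.256 × 85.45 × 0.008214 = 0.88157
(2) 325.6 × 0.09978 × 0.02946 = 0.95711
Highest is cycle (2) at 0.9571 (≤1, no arbitrage).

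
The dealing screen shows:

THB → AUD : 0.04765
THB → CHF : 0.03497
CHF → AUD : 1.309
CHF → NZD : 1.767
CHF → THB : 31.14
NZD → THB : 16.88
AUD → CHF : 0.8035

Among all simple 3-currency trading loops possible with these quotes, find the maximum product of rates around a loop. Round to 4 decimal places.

1.1923

CHF→THB→AUD→CHF: 31.14 × 0.04765 × 0.8035 = 1.19225
CHF→NZD→THB→CHF: 1.767 × 16.88 × 0.03497 = 1.04305
Maximum is CHF→THB→AUD→CHF at 1.1923; arbitrage exists.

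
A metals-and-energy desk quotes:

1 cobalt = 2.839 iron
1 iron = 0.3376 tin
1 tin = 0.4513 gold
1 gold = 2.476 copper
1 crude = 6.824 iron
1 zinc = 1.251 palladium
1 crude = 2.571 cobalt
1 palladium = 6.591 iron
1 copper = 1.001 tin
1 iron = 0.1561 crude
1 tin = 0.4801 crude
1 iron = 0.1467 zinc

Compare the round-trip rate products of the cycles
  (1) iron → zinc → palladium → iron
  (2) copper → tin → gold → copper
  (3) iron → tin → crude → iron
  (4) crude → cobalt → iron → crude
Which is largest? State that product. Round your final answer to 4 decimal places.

1.2096

(1) 0.1467 × 1.251 × 6.591 = 1.20959
(2) 1.001 × 0.4513 × 2.476 = 1.11854
(3) 0.3376 × 0.4801 × 6.824 = 1.10605
(4) 2.571 × 2.839 × 0.1561 = 1.13938
Highest is cycle (1) at 1.2096 (>1, arbitrage).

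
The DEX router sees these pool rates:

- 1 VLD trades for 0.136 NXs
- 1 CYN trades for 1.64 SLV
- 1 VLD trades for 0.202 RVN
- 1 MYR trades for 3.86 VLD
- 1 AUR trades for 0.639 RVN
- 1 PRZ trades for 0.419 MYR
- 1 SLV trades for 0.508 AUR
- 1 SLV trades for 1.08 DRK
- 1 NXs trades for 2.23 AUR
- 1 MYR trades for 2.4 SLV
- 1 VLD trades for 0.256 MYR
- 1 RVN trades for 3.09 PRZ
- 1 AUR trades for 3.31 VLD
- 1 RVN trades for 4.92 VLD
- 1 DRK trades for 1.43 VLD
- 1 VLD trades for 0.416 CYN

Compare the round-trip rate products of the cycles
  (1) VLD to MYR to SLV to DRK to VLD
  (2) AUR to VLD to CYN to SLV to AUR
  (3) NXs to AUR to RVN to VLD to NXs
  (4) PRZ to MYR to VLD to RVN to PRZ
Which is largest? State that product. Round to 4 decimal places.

(1) 0.256 × 2.4 × 1.08 × 1.43 = 0.94888
(2) 3.31 × 0.416 × 1.64 × 0.508 = 1.14717
(3) 2.23 × 0.639 × 4.92 × 0.136 = 0.95348
(4) 0.419 × 3.86 × 0.202 × 3.09 = 1.00951
Highest is cycle (2) at 1.1472 (>1, arbitrage).

1.1472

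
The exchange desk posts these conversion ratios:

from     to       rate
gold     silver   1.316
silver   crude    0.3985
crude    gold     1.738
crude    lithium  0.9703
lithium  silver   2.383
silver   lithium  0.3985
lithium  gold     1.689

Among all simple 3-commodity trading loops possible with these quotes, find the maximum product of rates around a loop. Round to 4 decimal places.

lithium→silver→crude→lithium: 2.383 × 0.3985 × 0.9703 = 0.92142
crude→gold→silver→crude: 1.738 × 1.316 × 0.3985 = 0.91145
lithium→gold→silver→lithium: 1.689 × 1.316 × 0.3985 = 0.88576
Maximum is lithium→silver→crude→lithium at 0.9214; no arbitrage — every cycle loses value.

0.9214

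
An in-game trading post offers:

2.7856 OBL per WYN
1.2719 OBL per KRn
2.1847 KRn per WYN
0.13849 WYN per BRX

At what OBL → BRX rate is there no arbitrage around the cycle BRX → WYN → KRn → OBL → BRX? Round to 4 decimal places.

Known legs of the cycle: 0.13849 × 2.1847 × 1.2719 = 0.3848249231057
For no arbitrage the full-cycle product must be 1, so the missing rate is 1 / 0.3848249231057 ≈ 2.598584.

2.5986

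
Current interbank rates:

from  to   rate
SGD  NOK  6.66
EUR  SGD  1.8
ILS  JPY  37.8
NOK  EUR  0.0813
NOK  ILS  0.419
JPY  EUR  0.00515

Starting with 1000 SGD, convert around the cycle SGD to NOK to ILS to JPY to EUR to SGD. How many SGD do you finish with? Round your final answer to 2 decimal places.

977.82

1000 SGD × 6.66 = 6660 NOK
6660 NOK × 0.419 = 2790.54 ILS
2790.54 ILS × 37.8 = 105482.412 JPY
105482.412 JPY × 0.00515 = 543.2344218 EUR
543.2344218 EUR × 1.8 = 977.82195924 SGD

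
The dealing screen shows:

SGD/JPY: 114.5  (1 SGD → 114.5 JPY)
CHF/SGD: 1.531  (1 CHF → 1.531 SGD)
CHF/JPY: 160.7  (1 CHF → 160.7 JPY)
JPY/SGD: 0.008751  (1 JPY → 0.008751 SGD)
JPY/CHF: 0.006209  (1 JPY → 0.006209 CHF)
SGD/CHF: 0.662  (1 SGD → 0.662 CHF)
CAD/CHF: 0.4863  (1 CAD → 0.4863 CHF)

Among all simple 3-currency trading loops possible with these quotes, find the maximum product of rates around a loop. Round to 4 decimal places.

1.0884

CHF→SGD→JPY→CHF: 1.531 × 114.5 × 0.006209 = 1.08843
CHF→JPY→SGD→CHF: 160.7 × 0.008751 × 0.662 = 0.93096
Maximum is CHF→SGD→JPY→CHF at 1.0884; arbitrage exists.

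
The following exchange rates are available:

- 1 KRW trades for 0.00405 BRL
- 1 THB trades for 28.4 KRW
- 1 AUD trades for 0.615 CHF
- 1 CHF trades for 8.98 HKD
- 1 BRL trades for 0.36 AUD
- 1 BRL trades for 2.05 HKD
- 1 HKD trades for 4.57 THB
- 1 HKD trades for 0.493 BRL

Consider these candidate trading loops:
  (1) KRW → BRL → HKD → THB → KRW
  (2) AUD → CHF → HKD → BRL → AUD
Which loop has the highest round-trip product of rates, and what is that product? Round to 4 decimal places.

1.0776

(1) 0.00405 × 2.05 × 4.57 × 28.4 = 1.07756
(2) 0.615 × 8.98 × 0.493 × 0.36 = 0.98017
Highest is cycle (1) at 1.0776 (>1, arbitrage).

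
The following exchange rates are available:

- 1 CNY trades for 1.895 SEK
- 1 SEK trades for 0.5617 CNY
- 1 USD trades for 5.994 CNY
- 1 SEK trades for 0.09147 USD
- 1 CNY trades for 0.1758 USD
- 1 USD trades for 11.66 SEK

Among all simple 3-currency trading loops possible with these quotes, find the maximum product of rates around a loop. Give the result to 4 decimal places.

1.1514

USD→SEK→CNY→USD: 11.66 × 0.5617 × 0.1758 = 1.15139
USD→CNY→SEK→USD: 5.994 × 1.895 × 0.09147 = 1.03897
Maximum is USD→SEK→CNY→USD at 1.1514; arbitrage exists.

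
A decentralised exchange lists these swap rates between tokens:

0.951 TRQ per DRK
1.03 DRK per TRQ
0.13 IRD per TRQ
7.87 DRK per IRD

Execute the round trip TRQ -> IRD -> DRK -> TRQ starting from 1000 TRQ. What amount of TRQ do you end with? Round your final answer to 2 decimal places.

972.97

1000 TRQ × 0.13 = 130 IRD
130 IRD × 7.87 = 1023.1 DRK
1023.1 DRK × 0.951 = 972.9681 TRQ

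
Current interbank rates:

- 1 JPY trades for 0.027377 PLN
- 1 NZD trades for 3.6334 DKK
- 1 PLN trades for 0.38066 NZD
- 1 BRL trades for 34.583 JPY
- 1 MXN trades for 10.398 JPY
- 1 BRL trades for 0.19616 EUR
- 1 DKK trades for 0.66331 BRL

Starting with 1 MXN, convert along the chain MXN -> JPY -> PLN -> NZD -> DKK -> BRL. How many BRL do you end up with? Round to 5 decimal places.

1 MXN × 10.398 = 10.398 JPY
10.398 JPY × 0.027377 = 0.284666046 PLN
0.284666046 PLN × 0.38066 = 0.10836097707036 NZD
0.10836097707036 NZD × 3.6334 = 0.393718774087446024 DKK
0.393718774087446024 DKK × 0.66331 = 0.26115760003994382217944 BRL

0.26116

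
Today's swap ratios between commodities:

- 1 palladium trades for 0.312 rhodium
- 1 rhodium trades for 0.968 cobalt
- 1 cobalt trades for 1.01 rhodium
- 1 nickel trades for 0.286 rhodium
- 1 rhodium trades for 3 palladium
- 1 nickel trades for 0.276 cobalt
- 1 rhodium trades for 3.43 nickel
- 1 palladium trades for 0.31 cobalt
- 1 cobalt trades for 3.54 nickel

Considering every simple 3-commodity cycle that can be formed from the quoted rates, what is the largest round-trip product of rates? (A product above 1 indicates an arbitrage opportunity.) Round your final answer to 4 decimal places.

0.9800

nickel→rhodium→cobalt→nickel: 0.286 × 0.968 × 3.54 = 0.98004
nickel→cobalt→rhodium→nickel: 0.276 × 1.01 × 3.43 = 0.95615
palladium→cobalt→rhodium→palladium: 0.31 × 1.01 × 3 = 0.93930
Maximum is nickel→rhodium→cobalt→nickel at 0.9800; no arbitrage — every cycle loses value.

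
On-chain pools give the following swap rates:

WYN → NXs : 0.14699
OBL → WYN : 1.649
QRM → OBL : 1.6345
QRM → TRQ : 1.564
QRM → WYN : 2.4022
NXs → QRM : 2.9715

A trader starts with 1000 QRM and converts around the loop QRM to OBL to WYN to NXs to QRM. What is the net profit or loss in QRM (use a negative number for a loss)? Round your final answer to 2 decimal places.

177.25

1000 QRM × 1.6345 = 1634.5 OBL
1634.5 OBL × 1.649 = 2695.2905 WYN
2695.2905 WYN × 0.14699 = 396.180750595 NXs
396.180750595 NXs × 2.9715 = 1177.2511003930425 QRM
Net change: 1177.2511003930425 − 1000 = 177.2511003930425 QRM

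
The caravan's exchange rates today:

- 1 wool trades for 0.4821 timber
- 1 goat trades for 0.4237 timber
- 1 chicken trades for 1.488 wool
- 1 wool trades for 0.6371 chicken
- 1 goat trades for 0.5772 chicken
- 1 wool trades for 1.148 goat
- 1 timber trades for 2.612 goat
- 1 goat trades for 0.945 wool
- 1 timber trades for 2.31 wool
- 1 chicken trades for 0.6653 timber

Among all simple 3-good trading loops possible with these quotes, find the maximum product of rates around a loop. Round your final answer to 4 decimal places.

wool→timber→goat→wool: 0.4821 × 2.612 × 0.945 = 1.18999
wool→goat→timber→wool: 1.148 × 0.4237 × 2.31 = 1.12360
chicken→timber→goat→chicken: 0.6653 × 2.612 × 0.5772 = 1.00304
chicken→wool→goat→chicken: 1.488 × 1.148 × 0.5772 = 0.98599
chicken→timber→wool→chicken: 0.6653 × 2.31 × 0.6371 = 0.97912
Maximum is wool→timber→goat→wool at 1.1900; arbitrage exists.

1.1900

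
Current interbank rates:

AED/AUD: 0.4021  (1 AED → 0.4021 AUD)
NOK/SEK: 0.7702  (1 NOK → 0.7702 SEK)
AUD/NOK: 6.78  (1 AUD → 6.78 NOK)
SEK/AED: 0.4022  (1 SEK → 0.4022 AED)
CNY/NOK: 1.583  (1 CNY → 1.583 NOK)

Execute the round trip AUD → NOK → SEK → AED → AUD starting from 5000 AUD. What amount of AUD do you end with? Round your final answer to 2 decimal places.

5000 AUD × 6.78 = 33900 NOK
33900 NOK × 0.7702 = 26109.78 SEK
26109.78 SEK × 0.4022 = 10501.353516 AED
10501.353516 AED × 0.4021 = 4222.5942487836 AUD

4222.59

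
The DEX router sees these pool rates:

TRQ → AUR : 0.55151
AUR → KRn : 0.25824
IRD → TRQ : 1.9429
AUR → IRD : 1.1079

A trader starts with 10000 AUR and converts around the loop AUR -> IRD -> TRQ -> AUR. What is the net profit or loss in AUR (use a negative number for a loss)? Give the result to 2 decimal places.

1871.47

10000 AUR × 1.1079 = 11079 IRD
11079 IRD × 1.9429 = 21525.3891 TRQ
21525.3891 TRQ × 0.55151 = 11871.467342541 AUR
Net change: 11871.467342541 − 10000 = 1871.467342541 AUR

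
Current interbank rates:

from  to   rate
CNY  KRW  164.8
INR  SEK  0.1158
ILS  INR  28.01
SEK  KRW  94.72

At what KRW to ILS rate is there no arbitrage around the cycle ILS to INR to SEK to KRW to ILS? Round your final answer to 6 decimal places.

0.003255

Known legs of the cycle: 28.01 × 0.1158 × 94.72 = 307.22981376
For no arbitrage the full-cycle product must be 1, so the missing rate is 1 / 307.22981376 ≈ 0.00325489.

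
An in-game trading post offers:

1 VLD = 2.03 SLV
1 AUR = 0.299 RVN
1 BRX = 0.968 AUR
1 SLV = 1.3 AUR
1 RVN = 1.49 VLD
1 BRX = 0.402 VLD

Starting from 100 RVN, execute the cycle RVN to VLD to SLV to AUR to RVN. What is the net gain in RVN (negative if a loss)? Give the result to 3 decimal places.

100 RVN × 1.49 = 149 VLD
149 VLD × 2.03 = 302.47 SLV
302.47 SLV × 1.3 = 393.211 AUR
393.211 AUR × 0.299 = 117.570089 RVN
Net change: 117.570089 − 100 = 17.570089 RVN

17.570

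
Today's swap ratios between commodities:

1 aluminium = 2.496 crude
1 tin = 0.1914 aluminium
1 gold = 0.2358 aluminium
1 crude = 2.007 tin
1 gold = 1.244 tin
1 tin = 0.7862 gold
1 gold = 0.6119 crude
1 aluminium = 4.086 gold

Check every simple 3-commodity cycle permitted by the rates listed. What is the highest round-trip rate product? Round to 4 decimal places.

0.9729

aluminium→gold→tin→aluminium: 4.086 × 1.244 × 0.1914 = 0.97288
gold→crude→tin→gold: 0.6119 × 2.007 × 0.7862 = 0.96552
aluminium→crude→tin→aluminium: 2.496 × 2.007 × 0.1914 = 0.95881
Maximum is aluminium→gold→tin→aluminium at 0.9729; no arbitrage — every cycle loses value.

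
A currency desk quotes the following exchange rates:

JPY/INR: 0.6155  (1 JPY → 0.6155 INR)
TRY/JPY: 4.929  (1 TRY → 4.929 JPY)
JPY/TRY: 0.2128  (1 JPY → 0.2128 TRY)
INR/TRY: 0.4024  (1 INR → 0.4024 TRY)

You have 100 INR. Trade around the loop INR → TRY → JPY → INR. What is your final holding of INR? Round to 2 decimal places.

100 INR × 0.4024 = 40.24 TRY
40.24 TRY × 4.929 = 198.34296 JPY
198.34296 JPY × 0.6155 = 122.08009188 INR

122.08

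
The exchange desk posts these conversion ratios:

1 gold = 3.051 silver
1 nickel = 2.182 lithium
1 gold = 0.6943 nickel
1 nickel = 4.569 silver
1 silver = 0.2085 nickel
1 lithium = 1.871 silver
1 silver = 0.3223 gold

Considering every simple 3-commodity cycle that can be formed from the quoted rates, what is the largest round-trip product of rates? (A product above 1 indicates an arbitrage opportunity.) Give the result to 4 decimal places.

1.0224

silver→gold→nickel→silver: 0.3223 × 0.6943 × 4.569 = 1.02242
silver→nickel→lithium→silver: 0.2085 × 2.182 × 1.871 = 0.85121
Maximum is silver→gold→nickel→silver at 1.0224; arbitrage exists.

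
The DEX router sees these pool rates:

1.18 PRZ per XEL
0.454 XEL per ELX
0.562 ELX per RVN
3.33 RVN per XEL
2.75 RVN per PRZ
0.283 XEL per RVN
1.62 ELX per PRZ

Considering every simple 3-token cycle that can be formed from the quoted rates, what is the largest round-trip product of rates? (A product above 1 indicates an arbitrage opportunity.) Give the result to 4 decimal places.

PRZ→RVN→XEL→PRZ: 2.75 × 0.283 × 1.18 = 0.91834
PRZ→ELX→XEL→PRZ: 1.62 × 0.454 × 1.18 = 0.86787
RVN→ELX→XEL→RVN: 0.562 × 0.454 × 3.33 = 0.84964
Maximum is PRZ→RVN→XEL→PRZ at 0.9183; no arbitrage — every cycle loses value.

0.9183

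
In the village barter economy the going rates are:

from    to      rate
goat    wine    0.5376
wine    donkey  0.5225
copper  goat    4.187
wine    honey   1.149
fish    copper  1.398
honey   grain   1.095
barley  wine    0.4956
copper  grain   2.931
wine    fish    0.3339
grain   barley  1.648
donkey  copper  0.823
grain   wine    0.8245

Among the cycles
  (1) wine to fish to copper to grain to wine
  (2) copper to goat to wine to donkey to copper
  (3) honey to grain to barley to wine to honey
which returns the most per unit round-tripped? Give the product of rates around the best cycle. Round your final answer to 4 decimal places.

1.1281

(1) 0.3339 × 1.398 × 2.931 × 0.8245 = 1.12805
(2) 4.187 × 0.5376 × 0.5225 × 0.823 = 0.96794
(3) 1.095 × 1.648 × 0.4956 × 1.149 = 1.02760
Highest is cycle (1) at 1.1281 (>1, arbitrage).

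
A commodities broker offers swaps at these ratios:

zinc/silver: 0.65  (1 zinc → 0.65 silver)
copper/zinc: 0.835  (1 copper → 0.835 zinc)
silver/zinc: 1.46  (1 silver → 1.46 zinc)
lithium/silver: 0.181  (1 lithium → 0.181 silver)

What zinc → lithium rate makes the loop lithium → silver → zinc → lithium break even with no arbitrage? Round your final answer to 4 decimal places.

3.7842

Known legs of the cycle: 0.181 × 1.46 = 0.26426
For no arbitrage the full-cycle product must be 1, so the missing rate is 1 / 0.26426 ≈ 3.784152.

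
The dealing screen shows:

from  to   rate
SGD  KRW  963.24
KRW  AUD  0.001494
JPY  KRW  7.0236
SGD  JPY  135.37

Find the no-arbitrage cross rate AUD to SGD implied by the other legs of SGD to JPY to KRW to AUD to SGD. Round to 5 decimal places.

0.70399

Known legs of the cycle: 135.37 × 7.0236 × 0.001494 = 1.420472389608
For no arbitrage the full-cycle product must be 1, so the missing rate is 1 / 1.420472389608 ≈ 0.7039912.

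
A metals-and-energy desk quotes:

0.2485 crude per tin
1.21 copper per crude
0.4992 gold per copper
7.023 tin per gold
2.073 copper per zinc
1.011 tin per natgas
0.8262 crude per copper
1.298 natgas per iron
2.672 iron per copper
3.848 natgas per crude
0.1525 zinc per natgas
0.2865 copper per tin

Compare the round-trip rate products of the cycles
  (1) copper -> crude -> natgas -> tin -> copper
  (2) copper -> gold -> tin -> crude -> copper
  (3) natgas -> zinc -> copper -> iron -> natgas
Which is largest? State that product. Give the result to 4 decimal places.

1.0964

(1) 0.8262 × 3.848 × 1.011 × 0.2865 = 0.92087
(2) 0.4992 × 7.023 × 0.2485 × 1.21 = 1.05417
(3) 0.1525 × 2.073 × 2.672 × 1.298 = 1.09643
Highest is cycle (3) at 1.0964 (>1, arbitrage).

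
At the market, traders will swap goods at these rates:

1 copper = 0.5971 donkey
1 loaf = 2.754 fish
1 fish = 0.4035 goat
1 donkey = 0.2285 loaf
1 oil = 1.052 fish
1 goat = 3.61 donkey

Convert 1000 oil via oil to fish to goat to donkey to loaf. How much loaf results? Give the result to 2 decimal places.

350.15

1000 oil × 1.052 = 1052 fish
1052 fish × 0.4035 = 424.482 goat
424.482 goat × 3.61 = 1532.38002 donkey
1532.38002 donkey × 0.2285 = 350.14883457 loaf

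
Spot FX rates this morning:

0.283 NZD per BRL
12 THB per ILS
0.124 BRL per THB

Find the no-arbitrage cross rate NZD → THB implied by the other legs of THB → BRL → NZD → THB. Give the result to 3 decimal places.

28.497

Known legs of the cycle: 0.124 × 0.283 = 0.035092
For no arbitrage the full-cycle product must be 1, so the missing rate is 1 / 0.035092 ≈ 28.49652.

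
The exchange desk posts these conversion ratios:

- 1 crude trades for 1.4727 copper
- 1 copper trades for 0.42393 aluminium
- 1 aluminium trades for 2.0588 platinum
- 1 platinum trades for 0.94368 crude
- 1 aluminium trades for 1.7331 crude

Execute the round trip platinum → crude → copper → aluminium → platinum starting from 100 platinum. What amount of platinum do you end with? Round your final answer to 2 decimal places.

100 platinum × 0.94368 = 94.368 crude
94.368 crude × 1.4727 = 138.9757536 copper
138.9757536 copper × 0.42393 = 58.915991223648 aluminium
58.915991223648 aluminium × 2.0588 = 121.2962427312465024 platinum

121.30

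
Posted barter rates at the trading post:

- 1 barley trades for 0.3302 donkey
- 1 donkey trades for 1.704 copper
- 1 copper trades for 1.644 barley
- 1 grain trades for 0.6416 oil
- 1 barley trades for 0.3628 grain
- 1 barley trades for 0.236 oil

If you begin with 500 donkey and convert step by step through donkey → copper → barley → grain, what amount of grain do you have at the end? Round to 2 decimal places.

508.17

500 donkey × 1.704 = 852 copper
852 copper × 1.644 = 1400.688 barley
1400.688 barley × 0.3628 = 508.1696064 grain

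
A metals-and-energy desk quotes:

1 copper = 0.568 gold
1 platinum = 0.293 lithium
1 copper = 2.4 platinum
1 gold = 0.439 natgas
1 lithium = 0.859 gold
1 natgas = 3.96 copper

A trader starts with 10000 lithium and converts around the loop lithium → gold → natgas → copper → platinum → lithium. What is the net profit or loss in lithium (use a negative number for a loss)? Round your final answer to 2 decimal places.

10000 lithium × 0.859 = 8590 gold
8590 gold × 0.439 = 3771.01 natgas
3771.01 natgas × 3.96 = 14933.1996 copper
14933.1996 copper × 2.4 = 35839.67904 platinum
35839.67904 platinum × 0.293 = 10501.02595872 lithium
Net change: 10501.02595872 − 10000 = 501.02595872 lithium

501.03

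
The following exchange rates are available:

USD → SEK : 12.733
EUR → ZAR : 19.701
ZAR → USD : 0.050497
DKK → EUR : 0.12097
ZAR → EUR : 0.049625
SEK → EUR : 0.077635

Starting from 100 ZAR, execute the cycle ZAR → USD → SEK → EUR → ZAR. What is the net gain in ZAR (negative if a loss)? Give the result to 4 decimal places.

-1.6573

100 ZAR × 0.050497 = 5.0497 USD
5.0497 USD × 12.733 = 64.2978301 SEK
64.2978301 SEK × 0.077635 = 4.9917620398135 EUR
4.9917620398135 EUR × 19.701 = 98.3427039463657635 ZAR
Net change: 98.3427039463657635 − 100 = -1.6572960536342365 ZAR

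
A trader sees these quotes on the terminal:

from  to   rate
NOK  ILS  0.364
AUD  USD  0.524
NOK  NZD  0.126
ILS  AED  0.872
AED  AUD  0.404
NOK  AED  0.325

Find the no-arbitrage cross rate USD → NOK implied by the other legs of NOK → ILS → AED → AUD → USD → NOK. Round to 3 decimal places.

Known legs of the cycle: 0.364 × 0.872 × 0.404 × 0.524 = 0.067194003968
For no arbitrage the full-cycle product must be 1, so the missing rate is 1 / 0.067194003968 ≈ 14.88228.

14.882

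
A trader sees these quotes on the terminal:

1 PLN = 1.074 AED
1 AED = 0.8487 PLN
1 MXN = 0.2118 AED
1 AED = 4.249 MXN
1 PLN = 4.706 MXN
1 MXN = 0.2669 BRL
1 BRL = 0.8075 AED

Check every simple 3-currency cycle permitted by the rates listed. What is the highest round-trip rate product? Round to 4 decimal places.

0.9158

BRL→AED→MXN→BRL: 0.8075 × 4.249 × 0.2669 = 0.91575
AED→PLN→MXN→AED: 0.8487 × 4.706 × 0.2118 = 0.84593
Maximum is BRL→AED→MXN→BRL at 0.9158; no arbitrage — every cycle loses value.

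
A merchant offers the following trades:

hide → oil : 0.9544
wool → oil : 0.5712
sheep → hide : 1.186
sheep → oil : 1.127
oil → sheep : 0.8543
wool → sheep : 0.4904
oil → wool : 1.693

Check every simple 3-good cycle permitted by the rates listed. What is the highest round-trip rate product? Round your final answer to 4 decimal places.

hide→oil→sheep→hide: 0.9544 × 0.8543 × 1.186 = 0.96700
wool→sheep→oil→wool: 0.4904 × 1.127 × 1.693 = 0.93569
Maximum is hide→oil→sheep→hide at 0.9670; no arbitrage — every cycle loses value.

0.9670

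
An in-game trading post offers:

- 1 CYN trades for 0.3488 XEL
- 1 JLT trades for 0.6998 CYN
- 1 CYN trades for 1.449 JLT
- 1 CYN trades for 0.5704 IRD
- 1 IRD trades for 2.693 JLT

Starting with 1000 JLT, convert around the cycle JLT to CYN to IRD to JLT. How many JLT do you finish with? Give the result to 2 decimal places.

1000 JLT × 0.6998 = 699.8 CYN
699.8 CYN × 0.5704 = 399.16592 IRD
399.16592 IRD × 2.693 = 1074.95382256 JLT

1074.95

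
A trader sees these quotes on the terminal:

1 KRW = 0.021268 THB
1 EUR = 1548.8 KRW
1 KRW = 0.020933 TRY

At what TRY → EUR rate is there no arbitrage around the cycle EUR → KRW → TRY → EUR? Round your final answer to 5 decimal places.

0.03084

Known legs of the cycle: 1548.8 × 0.020933 = 32.4210304
For no arbitrage the full-cycle product must be 1, so the missing rate is 1 / 32.4210304 ≈ 0.0308442.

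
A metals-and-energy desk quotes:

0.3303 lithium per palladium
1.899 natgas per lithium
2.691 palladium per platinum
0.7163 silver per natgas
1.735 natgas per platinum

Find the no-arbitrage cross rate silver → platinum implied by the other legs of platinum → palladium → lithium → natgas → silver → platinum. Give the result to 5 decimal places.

Known legs of the cycle: 2.691 × 0.3303 × 1.899 × 0.7163 = 1.20904422602301
For no arbitrage the full-cycle product must be 1, so the missing rate is 1 / 1.20904422602301 ≈ 0.8270996.

0.82710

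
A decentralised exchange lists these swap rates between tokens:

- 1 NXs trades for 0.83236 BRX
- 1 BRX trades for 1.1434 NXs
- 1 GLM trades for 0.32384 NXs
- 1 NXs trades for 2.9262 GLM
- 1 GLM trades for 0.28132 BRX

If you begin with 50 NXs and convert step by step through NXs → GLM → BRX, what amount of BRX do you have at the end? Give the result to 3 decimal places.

50 NXs × 2.9262 = 146.31 GLM
146.31 GLM × 0.28132 = 41.1599292 BRX

41.160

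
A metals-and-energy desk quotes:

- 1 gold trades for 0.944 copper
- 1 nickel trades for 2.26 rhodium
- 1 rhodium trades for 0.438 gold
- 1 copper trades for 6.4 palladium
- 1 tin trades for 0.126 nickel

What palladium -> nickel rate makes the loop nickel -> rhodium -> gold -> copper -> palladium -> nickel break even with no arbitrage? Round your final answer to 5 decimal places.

0.16721

Known legs of the cycle: 2.26 × 0.438 × 0.944 × 6.4 = 5.980459008
For no arbitrage the full-cycle product must be 1, so the missing rate is 1 / 5.980459008 ≈ 0.1672112.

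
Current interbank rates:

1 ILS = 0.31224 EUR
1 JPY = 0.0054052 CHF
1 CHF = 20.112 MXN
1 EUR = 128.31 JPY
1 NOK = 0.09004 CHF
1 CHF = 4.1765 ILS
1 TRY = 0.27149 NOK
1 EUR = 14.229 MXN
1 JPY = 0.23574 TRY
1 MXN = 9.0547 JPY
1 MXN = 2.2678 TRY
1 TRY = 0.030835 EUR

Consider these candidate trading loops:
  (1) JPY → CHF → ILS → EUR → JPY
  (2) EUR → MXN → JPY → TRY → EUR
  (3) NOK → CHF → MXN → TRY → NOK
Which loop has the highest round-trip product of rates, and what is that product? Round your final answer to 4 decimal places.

1.1149

(1) 0.0054052 × 4.1765 × 0.31224 × 128.31 = 0.90443
(2) 14.229 × 9.0547 × 0.23574 × 0.030835 = 0.93654
(3) 0.09004 × 20.112 × 2.2678 × 0.27149 = 1.11493
Highest is cycle (3) at 1.1149 (>1, arbitrage).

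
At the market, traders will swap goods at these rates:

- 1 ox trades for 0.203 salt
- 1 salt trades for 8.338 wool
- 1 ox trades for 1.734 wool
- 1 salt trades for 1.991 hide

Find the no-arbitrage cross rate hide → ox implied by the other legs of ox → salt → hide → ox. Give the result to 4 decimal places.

2.4742

Known legs of the cycle: 0.203 × 1.991 = 0.404173
For no arbitrage the full-cycle product must be 1, so the missing rate is 1 / 0.404173 ≈ 2.474188.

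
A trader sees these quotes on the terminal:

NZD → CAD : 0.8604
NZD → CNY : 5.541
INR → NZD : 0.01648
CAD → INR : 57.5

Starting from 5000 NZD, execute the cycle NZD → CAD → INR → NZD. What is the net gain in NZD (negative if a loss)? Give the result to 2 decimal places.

-923.42

5000 NZD × 0.8604 = 4302 CAD
4302 CAD × 57.5 = 247365 INR
247365 INR × 0.01648 = 4076.5752 NZD
Net change: 4076.5752 − 5000 = -923.4248 NZD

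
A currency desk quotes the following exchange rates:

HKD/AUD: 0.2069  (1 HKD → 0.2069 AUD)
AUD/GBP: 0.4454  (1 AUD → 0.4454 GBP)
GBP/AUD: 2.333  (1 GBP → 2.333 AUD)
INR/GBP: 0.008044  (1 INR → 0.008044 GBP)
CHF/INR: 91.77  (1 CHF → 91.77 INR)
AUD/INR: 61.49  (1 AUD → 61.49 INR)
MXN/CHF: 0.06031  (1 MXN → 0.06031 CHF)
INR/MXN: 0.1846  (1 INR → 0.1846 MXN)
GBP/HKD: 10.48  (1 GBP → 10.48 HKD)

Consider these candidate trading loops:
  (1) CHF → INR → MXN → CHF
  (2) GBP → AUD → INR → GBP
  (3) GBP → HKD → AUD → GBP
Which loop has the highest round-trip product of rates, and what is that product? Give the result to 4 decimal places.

1.1540

(1) 91.77 × 0.1846 × 0.06031 = 1.02170
(2) 2.333 × 61.49 × 0.008044 = 1.15396
(3) 10.48 × 0.2069 × 0.4454 = 0.96577
Highest is cycle (2) at 1.1540 (>1, arbitrage).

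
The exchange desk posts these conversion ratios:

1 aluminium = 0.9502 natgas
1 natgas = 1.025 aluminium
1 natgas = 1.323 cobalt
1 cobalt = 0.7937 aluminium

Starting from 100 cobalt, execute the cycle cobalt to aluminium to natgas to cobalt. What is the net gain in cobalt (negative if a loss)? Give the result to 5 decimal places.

-0.22281

100 cobalt × 0.7937 = 79.37 aluminium
79.37 aluminium × 0.9502 = 75.417374 natgas
75.417374 natgas × 1.323 = 99.777185802 cobalt
Net change: 99.777185802 − 100 = -0.222814198 cobalt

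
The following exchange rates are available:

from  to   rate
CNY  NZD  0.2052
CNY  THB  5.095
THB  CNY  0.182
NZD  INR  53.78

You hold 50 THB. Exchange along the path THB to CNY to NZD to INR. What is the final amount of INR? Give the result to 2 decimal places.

50 THB × 0.182 = 9.1 CNY
9.1 CNY × 0.2052 = 1.86732 NZD
1.86732 NZD × 53.78 = 100.4244696 INR

100.42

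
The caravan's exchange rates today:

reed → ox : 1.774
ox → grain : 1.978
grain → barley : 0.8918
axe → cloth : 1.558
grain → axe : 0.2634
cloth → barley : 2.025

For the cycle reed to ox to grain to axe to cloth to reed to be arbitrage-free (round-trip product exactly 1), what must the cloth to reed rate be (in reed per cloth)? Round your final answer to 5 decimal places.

Known legs of the cycle: 1.774 × 1.978 × 0.2634 × 1.558 = 1.4400021042384
For no arbitrage the full-cycle product must be 1, so the missing rate is 1 / 1.4400021042384 ≈ 0.6944434.

0.69444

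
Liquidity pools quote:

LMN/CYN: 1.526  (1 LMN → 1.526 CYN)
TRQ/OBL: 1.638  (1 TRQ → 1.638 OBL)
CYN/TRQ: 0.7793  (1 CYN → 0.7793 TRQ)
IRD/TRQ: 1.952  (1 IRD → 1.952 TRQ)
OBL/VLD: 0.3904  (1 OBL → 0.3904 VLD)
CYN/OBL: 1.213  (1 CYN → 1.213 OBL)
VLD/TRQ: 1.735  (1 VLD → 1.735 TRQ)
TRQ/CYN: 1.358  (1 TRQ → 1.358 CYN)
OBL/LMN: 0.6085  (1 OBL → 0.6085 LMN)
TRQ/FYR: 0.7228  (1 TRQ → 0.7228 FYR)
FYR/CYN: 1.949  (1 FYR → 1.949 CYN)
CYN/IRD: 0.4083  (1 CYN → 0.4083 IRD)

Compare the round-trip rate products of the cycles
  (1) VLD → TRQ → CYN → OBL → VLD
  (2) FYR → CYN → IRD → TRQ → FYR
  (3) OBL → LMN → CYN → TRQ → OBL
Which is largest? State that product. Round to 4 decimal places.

1.1853

(1) 1.735 × 1.358 × 1.213 × 0.3904 = 1.11576
(2) 1.949 × 0.4083 × 1.952 × 0.7228 = 1.12277
(3) 0.6085 × 1.526 × 0.7793 × 1.638 = 1.18531
Highest is cycle (3) at 1.1853 (>1, arbitrage).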